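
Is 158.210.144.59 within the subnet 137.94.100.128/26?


Subnet network: 137.94.100.128
Test IP AND mask: 158.210.144.0
No, 158.210.144.59 is not in 137.94.100.128/26


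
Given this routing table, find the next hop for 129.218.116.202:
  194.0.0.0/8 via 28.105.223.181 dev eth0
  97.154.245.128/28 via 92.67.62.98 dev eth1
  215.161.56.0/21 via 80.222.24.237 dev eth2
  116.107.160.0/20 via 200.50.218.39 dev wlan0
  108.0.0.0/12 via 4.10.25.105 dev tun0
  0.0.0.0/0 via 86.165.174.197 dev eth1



Longest prefix match for 129.218.116.202:
  /8 194.0.0.0: no
  /28 97.154.245.128: no
  /21 215.161.56.0: no
  /20 116.107.160.0: no
  /12 108.0.0.0: no
  /0 0.0.0.0: MATCH
Selected: next-hop 86.165.174.197 via eth1 (matched /0)


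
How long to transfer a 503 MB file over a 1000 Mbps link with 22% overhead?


Effective throughput = 1000 * (1 - 22/100) = 780 Mbps
File size in Mb = 503 * 8 = 4024 Mb
Time = 4024 / 780
Time = 5.159 seconds


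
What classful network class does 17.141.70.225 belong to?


First octet: 17
Binary: 00010001
0xxxxxxx -> Class A (1-126)
Class A, default mask 255.0.0.0 (/8)


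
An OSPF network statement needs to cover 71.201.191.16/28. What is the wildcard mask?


Subnet mask: 255.255.255.240
Wildcard = 255.255.255.255 - subnet mask
255 - 255 = 0
255 - 255 = 0
255 - 255 = 0
255 - 240 = 15
Wildcard: 0.0.0.15


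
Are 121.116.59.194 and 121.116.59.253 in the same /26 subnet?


Mask: 255.255.255.192
121.116.59.194 AND mask = 121.116.59.192
121.116.59.253 AND mask = 121.116.59.192
Yes, same subnet (121.116.59.192)


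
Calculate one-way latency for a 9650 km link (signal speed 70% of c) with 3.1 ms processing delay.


Speed = 0.7 * 3e5 km/s = 210000 km/s
Propagation delay = 9650 / 210000 = 0.046 s = 45.9524 ms
Processing delay = 3.1 ms
Total one-way latency = 49.0524 ms


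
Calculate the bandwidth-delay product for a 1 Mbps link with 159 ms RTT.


BDP = bandwidth * RTT
= 1 Mbps * 159 ms
= 1 * 1e6 * 159 / 1000 bits
= 159000 bits
= 19875 bytes
= 19.4092 KB
BDP = 159000 bits (19875 bytes)


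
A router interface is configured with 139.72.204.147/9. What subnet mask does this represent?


/9 means 9 network bits, 23 host bits
Binary: 11111111100000000000000000000000
Mask: 255.128.0.0


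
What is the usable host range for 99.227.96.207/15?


Network: 99.226.0.0
Broadcast: 99.227.255.255
First usable = network + 1
Last usable = broadcast - 1
Range: 99.226.0.1 to 99.227.255.254


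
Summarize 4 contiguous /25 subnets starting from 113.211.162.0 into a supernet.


Original prefix: /25
Number of subnets: 4 = 2^2
New prefix = 25 - 2 = 23
Supernet: 113.211.162.0/23


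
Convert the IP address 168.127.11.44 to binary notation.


168 = 10101000
127 = 01111111
11 = 00001011
44 = 00101100
Binary: 10101000.01111111.00001011.00101100


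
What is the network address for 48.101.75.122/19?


IP:   00110000.01100101.01001011.01111010
Mask: 11111111.11111111.11100000.00000000
AND operation:
Net:  00110000.01100101.01000000.00000000
Network: 48.101.64.0/19


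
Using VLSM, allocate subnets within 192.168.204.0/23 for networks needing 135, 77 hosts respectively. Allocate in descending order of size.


135 hosts -> /24 (254 usable): 192.168.204.0/24
77 hosts -> /25 (126 usable): 192.168.205.0/25
Allocation: 192.168.204.0/24 (135 hosts, 254 usable); 192.168.205.0/25 (77 hosts, 126 usable)


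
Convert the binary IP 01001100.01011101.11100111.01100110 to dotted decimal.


01001100 = 76
01011101 = 93
11100111 = 231
01100110 = 102
IP: 76.93.231.102


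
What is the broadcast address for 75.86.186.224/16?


Network: 75.86.0.0/16
Host bits = 16
Set all host bits to 1:
Broadcast: 75.86.255.255


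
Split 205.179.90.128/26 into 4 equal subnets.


New prefix = 26 + 2 = 28
Each subnet has 16 addresses
  205.179.90.128/28
  205.179.90.144/28
  205.179.90.160/28
  205.179.90.176/28
Subnets: 205.179.90.128/28, 205.179.90.144/28, 205.179.90.160/28, 205.179.90.176/28


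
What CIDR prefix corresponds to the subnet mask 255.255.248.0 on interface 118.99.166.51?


Binary: 11111111.11111111.11111000.00000000
Count leading 1s
Prefix: /21


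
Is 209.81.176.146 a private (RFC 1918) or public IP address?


RFC 1918 private ranges:
  10.0.0.0/8 (10.0.0.0 - 10.255.255.255)
  172.16.0.0/12 (172.16.0.0 - 172.31.255.255)
  192.168.0.0/16 (192.168.0.0 - 192.168.255.255)
Public (not in any RFC 1918 range)


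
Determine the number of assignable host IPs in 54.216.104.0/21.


Host bits = 32 - 21 = 11
Total addresses = 2^11 = 2048
Usable = total - 2 (network and broadcast)
Usable hosts: 2046


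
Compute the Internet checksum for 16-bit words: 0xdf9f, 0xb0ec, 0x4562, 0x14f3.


Sum all words (with carry folding):
+ 0xdf9f = 0xdf9f
+ 0xb0ec = 0x908c
+ 0x4562 = 0xd5ee
+ 0x14f3 = 0xeae1
One's complement: ~0xeae1
Checksum = 0x151e


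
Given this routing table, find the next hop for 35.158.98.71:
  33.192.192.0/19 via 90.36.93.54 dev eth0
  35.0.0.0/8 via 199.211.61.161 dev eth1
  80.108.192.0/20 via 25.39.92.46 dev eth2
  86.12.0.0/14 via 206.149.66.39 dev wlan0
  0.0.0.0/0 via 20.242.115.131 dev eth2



Longest prefix match for 35.158.98.71:
  /19 33.192.192.0: no
  /8 35.0.0.0: MATCH
  /20 80.108.192.0: no
  /14 86.12.0.0: no
  /0 0.0.0.0: MATCH
Selected: next-hop 199.211.61.161 via eth1 (matched /8)


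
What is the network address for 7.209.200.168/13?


IP:   00000111.11010001.11001000.10101000
Mask: 11111111.11111000.00000000.00000000
AND operation:
Net:  00000111.11010000.00000000.00000000
Network: 7.208.0.0/13


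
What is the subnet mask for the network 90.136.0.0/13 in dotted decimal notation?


/13 means 13 network bits, 19 host bits
Binary: 11111111111110000000000000000000
Mask: 255.248.0.0


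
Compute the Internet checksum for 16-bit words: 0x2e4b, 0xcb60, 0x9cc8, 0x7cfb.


Sum all words (with carry folding):
+ 0x2e4b = 0x2e4b
+ 0xcb60 = 0xf9ab
+ 0x9cc8 = 0x9674
+ 0x7cfb = 0x1370
One's complement: ~0x1370
Checksum = 0xec8f


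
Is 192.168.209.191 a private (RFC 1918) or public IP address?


RFC 1918 private ranges:
  10.0.0.0/8 (10.0.0.0 - 10.255.255.255)
  172.16.0.0/12 (172.16.0.0 - 172.31.255.255)
  192.168.0.0/16 (192.168.0.0 - 192.168.255.255)
Private (in 192.168.0.0/16)


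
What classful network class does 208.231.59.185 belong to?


First octet: 208
Binary: 11010000
110xxxxx -> Class C (192-223)
Class C, default mask 255.255.255.0 (/24)


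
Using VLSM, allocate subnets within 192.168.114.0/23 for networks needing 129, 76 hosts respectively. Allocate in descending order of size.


129 hosts -> /24 (254 usable): 192.168.114.0/24
76 hosts -> /25 (126 usable): 192.168.115.0/25
Allocation: 192.168.114.0/24 (129 hosts, 254 usable); 192.168.115.0/25 (76 hosts, 126 usable)


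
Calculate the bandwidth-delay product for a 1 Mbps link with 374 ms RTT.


BDP = bandwidth * RTT
= 1 Mbps * 374 ms
= 1 * 1e6 * 374 / 1000 bits
= 374000 bits
= 46750 bytes
= 45.6543 KB
BDP = 374000 bits (46750 bytes)


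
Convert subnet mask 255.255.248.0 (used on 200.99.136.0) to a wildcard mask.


Subnet mask: 255.255.248.0
Wildcard = 255.255.255.255 - subnet mask
255 - 255 = 0
255 - 255 = 0
255 - 248 = 7
255 - 0 = 255
Wildcard: 0.0.7.255


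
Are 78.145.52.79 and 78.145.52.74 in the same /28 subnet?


Mask: 255.255.255.240
78.145.52.79 AND mask = 78.145.52.64
78.145.52.74 AND mask = 78.145.52.64
Yes, same subnet (78.145.52.64)


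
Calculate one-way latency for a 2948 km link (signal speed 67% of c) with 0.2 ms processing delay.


Speed = 0.67 * 3e5 km/s = 201000 km/s
Propagation delay = 2948 / 201000 = 0.0147 s = 14.6667 ms
Processing delay = 0.2 ms
Total one-way latency = 14.8667 ms


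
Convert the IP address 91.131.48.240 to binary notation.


91 = 01011011
131 = 10000011
48 = 00110000
240 = 11110000
Binary: 01011011.10000011.00110000.11110000


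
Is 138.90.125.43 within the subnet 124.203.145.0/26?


Subnet network: 124.203.145.0
Test IP AND mask: 138.90.125.0
No, 138.90.125.43 is not in 124.203.145.0/26


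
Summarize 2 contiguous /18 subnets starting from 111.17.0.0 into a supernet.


Original prefix: /18
Number of subnets: 2 = 2^1
New prefix = 18 - 1 = 17
Supernet: 111.17.0.0/17


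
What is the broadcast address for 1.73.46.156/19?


Network: 1.73.32.0/19
Host bits = 13
Set all host bits to 1:
Broadcast: 1.73.63.255


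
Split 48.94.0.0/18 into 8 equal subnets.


New prefix = 18 + 3 = 21
Each subnet has 2048 addresses
  48.94.0.0/21
  48.94.8.0/21
  48.94.16.0/21
  48.94.24.0/21
  48.94.32.0/21
  48.94.40.0/21
  48.94.48.0/21
  48.94.56.0/21
Subnets: 48.94.0.0/21, 48.94.8.0/21, 48.94.16.0/21, 48.94.24.0/21, 48.94.32.0/21, 48.94.40.0/21, 48.94.48.0/21, 48.94.56.0/21


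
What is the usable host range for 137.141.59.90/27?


Network: 137.141.59.64
Broadcast: 137.141.59.95
First usable = network + 1
Last usable = broadcast - 1
Range: 137.141.59.65 to 137.141.59.94


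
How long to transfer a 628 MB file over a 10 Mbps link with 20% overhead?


Effective throughput = 10 * (1 - 20/100) = 8 Mbps
File size in Mb = 628 * 8 = 5024 Mb
Time = 5024 / 8
Time = 628 seconds


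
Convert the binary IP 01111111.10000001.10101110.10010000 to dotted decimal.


01111111 = 127
10000001 = 129
10101110 = 174
10010000 = 144
IP: 127.129.174.144


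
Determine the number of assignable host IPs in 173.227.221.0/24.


Host bits = 32 - 24 = 8
Total addresses = 2^8 = 256
Usable = total - 2 (network and broadcast)
Usable hosts: 254


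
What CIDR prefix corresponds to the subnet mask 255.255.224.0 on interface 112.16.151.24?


Binary: 11111111.11111111.11100000.00000000
Count leading 1s
Prefix: /19


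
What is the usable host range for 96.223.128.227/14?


Network: 96.220.0.0
Broadcast: 96.223.255.255
First usable = network + 1
Last usable = broadcast - 1
Range: 96.220.0.1 to 96.223.255.254


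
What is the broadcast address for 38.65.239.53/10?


Network: 38.64.0.0/10
Host bits = 22
Set all host bits to 1:
Broadcast: 38.127.255.255


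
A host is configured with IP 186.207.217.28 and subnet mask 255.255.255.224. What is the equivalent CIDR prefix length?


Binary: 11111111.11111111.11111111.11100000
Count leading 1s
Prefix: /27


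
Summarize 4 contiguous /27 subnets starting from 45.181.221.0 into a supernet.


Original prefix: /27
Number of subnets: 4 = 2^2
New prefix = 27 - 2 = 25
Supernet: 45.181.221.0/25


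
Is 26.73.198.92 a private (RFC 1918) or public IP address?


RFC 1918 private ranges:
  10.0.0.0/8 (10.0.0.0 - 10.255.255.255)
  172.16.0.0/12 (172.16.0.0 - 172.31.255.255)
  192.168.0.0/16 (192.168.0.0 - 192.168.255.255)
Public (not in any RFC 1918 range)


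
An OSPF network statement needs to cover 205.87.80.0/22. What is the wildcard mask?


Subnet mask: 255.255.252.0
Wildcard = 255.255.255.255 - subnet mask
255 - 255 = 0
255 - 255 = 0
255 - 252 = 3
255 - 0 = 255
Wildcard: 0.0.3.255


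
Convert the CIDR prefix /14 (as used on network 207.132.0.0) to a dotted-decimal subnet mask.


/14 means 14 network bits, 18 host bits
Binary: 11111111111111000000000000000000
Mask: 255.252.0.0


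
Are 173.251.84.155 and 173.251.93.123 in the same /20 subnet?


Mask: 255.255.240.0
173.251.84.155 AND mask = 173.251.80.0
173.251.93.123 AND mask = 173.251.80.0
Yes, same subnet (173.251.80.0)


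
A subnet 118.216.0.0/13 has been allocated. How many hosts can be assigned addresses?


Host bits = 32 - 13 = 19
Total addresses = 2^19 = 524288
Usable = total - 2 (network and broadcast)
Usable hosts: 524286


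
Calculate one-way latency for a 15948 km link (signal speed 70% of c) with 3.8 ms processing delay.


Speed = 0.7 * 3e5 km/s = 210000 km/s
Propagation delay = 15948 / 210000 = 0.0759 s = 75.9429 ms
Processing delay = 3.8 ms
Total one-way latency = 79.7429 ms


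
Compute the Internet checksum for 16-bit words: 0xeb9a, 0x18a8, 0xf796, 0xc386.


Sum all words (with carry folding):
+ 0xeb9a = 0xeb9a
+ 0x18a8 = 0x0443
+ 0xf796 = 0xfbd9
+ 0xc386 = 0xbf60
One's complement: ~0xbf60
Checksum = 0x409f


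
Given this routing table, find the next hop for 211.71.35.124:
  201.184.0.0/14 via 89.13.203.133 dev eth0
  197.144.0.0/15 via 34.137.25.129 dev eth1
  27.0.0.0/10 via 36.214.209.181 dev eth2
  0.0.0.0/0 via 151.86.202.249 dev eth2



Longest prefix match for 211.71.35.124:
  /14 201.184.0.0: no
  /15 197.144.0.0: no
  /10 27.0.0.0: no
  /0 0.0.0.0: MATCH
Selected: next-hop 151.86.202.249 via eth2 (matched /0)


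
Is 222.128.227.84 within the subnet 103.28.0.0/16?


Subnet network: 103.28.0.0
Test IP AND mask: 222.128.0.0
No, 222.128.227.84 is not in 103.28.0.0/16


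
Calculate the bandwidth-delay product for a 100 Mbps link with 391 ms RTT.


BDP = bandwidth * RTT
= 100 Mbps * 391 ms
= 100 * 1e6 * 391 / 1000 bits
= 39100000 bits
= 4887500 bytes
= 4772.9492 KB
BDP = 39100000 bits (4887500 bytes)


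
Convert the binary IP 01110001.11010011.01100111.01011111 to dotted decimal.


01110001 = 113
11010011 = 211
01100111 = 103
01011111 = 95
IP: 113.211.103.95


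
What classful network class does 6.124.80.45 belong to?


First octet: 6
Binary: 00000110
0xxxxxxx -> Class A (1-126)
Class A, default mask 255.0.0.0 (/8)


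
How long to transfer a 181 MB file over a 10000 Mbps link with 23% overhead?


Effective throughput = 10000 * (1 - 23/100) = 7700 Mbps
File size in Mb = 181 * 8 = 1448 Mb
Time = 1448 / 7700
Time = 0.1881 seconds


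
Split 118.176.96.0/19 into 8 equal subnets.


New prefix = 19 + 3 = 22
Each subnet has 1024 addresses
  118.176.96.0/22
  118.176.100.0/22
  118.176.104.0/22
  118.176.108.0/22
  118.176.112.0/22
  118.176.116.0/22
  118.176.120.0/22
  118.176.124.0/22
Subnets: 118.176.96.0/22, 118.176.100.0/22, 118.176.104.0/22, 118.176.108.0/22, 118.176.112.0/22, 118.176.116.0/22, 118.176.120.0/22, 118.176.124.0/22


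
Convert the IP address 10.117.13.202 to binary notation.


10 = 00001010
117 = 01110101
13 = 00001101
202 = 11001010
Binary: 00001010.01110101.00001101.11001010


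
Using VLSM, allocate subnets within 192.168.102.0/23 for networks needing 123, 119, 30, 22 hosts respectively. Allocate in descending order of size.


123 hosts -> /25 (126 usable): 192.168.102.0/25
119 hosts -> /25 (126 usable): 192.168.102.128/25
30 hosts -> /27 (30 usable): 192.168.103.0/27
22 hosts -> /27 (30 usable): 192.168.103.32/27
Allocation: 192.168.102.0/25 (123 hosts, 126 usable); 192.168.102.128/25 (119 hosts, 126 usable); 192.168.103.0/27 (30 hosts, 30 usable); 192.168.103.32/27 (22 hosts, 30 usable)


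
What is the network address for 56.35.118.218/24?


IP:   00111000.00100011.01110110.11011010
Mask: 11111111.11111111.11111111.00000000
AND operation:
Net:  00111000.00100011.01110110.00000000
Network: 56.35.118.0/24


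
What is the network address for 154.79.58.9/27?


IP:   10011010.01001111.00111010.00001001
Mask: 11111111.11111111.11111111.11100000
AND operation:
Net:  10011010.01001111.00111010.00000000
Network: 154.79.58.0/27


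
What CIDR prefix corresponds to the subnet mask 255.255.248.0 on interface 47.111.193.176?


Binary: 11111111.11111111.11111000.00000000
Count leading 1s
Prefix: /21


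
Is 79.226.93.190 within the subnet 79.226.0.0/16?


Subnet network: 79.226.0.0
Test IP AND mask: 79.226.0.0
Yes, 79.226.93.190 is in 79.226.0.0/16


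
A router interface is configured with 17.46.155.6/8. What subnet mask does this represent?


/8 means 8 network bits, 24 host bits
Binary: 11111111000000000000000000000000
Mask: 255.0.0.0


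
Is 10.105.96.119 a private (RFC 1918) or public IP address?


RFC 1918 private ranges:
  10.0.0.0/8 (10.0.0.0 - 10.255.255.255)
  172.16.0.0/12 (172.16.0.0 - 172.31.255.255)
  192.168.0.0/16 (192.168.0.0 - 192.168.255.255)
Private (in 10.0.0.0/8)


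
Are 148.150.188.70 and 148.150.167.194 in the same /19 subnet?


Mask: 255.255.224.0
148.150.188.70 AND mask = 148.150.160.0
148.150.167.194 AND mask = 148.150.160.0
Yes, same subnet (148.150.160.0)


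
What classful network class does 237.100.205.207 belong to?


First octet: 237
Binary: 11101101
1110xxxx -> Class D (224-239)
Class D (multicast), default mask N/A


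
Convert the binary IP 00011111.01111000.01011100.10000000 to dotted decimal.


00011111 = 31
01111000 = 120
01011100 = 92
10000000 = 128
IP: 31.120.92.128


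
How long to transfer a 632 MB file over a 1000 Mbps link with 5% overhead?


Effective throughput = 1000 * (1 - 5/100) = 950 Mbps
File size in Mb = 632 * 8 = 5056 Mb
Time = 5056 / 950
Time = 5.3221 seconds


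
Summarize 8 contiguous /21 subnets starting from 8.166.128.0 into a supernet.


Original prefix: /21
Number of subnets: 8 = 2^3
New prefix = 21 - 3 = 18
Supernet: 8.166.128.0/18


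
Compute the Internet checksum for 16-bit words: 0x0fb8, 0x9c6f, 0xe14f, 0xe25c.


Sum all words (with carry folding):
+ 0x0fb8 = 0x0fb8
+ 0x9c6f = 0xac27
+ 0xe14f = 0x8d77
+ 0xe25c = 0x6fd4
One's complement: ~0x6fd4
Checksum = 0x902b


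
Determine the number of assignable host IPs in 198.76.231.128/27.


Host bits = 32 - 27 = 5
Total addresses = 2^5 = 32
Usable = total - 2 (network and broadcast)
Usable hosts: 30


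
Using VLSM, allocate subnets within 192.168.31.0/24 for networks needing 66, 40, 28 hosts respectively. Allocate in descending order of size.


66 hosts -> /25 (126 usable): 192.168.31.0/25
40 hosts -> /26 (62 usable): 192.168.31.128/26
28 hosts -> /27 (30 usable): 192.168.31.192/27
Allocation: 192.168.31.0/25 (66 hosts, 126 usable); 192.168.31.128/26 (40 hosts, 62 usable); 192.168.31.192/27 (28 hosts, 30 usable)


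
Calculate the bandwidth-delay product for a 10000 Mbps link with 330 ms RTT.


BDP = bandwidth * RTT
= 10000 Mbps * 330 ms
= 10000 * 1e6 * 330 / 1000 bits
= 3300000000 bits
= 412500000 bytes
= 402832.0312 KB
BDP = 3300000000 bits (412500000 bytes)


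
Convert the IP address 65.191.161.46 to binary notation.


65 = 01000001
191 = 10111111
161 = 10100001
46 = 00101110
Binary: 01000001.10111111.10100001.00101110


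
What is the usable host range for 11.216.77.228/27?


Network: 11.216.77.224
Broadcast: 11.216.77.255
First usable = network + 1
Last usable = broadcast - 1
Range: 11.216.77.225 to 11.216.77.254


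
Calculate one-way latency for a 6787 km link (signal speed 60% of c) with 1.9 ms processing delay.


Speed = 0.6 * 3e5 km/s = 180000 km/s
Propagation delay = 6787 / 180000 = 0.0377 s = 37.7056 ms
Processing delay = 1.9 ms
Total one-way latency = 39.6056 ms


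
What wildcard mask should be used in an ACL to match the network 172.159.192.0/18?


Subnet mask: 255.255.192.0
Wildcard = 255.255.255.255 - subnet mask
255 - 255 = 0
255 - 255 = 0
255 - 192 = 63
255 - 0 = 255
Wildcard: 0.0.63.255


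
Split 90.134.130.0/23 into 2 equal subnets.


New prefix = 23 + 1 = 24
Each subnet has 256 addresses
  90.134.130.0/24
  90.134.131.0/24
Subnets: 90.134.130.0/24, 90.134.131.0/24


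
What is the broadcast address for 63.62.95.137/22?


Network: 63.62.92.0/22
Host bits = 10
Set all host bits to 1:
Broadcast: 63.62.95.255


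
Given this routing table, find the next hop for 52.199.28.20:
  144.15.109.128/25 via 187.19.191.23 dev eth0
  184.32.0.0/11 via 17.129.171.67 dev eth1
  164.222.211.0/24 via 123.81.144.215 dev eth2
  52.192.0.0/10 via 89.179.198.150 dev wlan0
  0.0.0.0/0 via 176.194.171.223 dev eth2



Longest prefix match for 52.199.28.20:
  /25 144.15.109.128: no
  /11 184.32.0.0: no
  /24 164.222.211.0: no
  /10 52.192.0.0: MATCH
  /0 0.0.0.0: MATCH
Selected: next-hop 89.179.198.150 via wlan0 (matched /10)


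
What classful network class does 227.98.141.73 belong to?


First octet: 227
Binary: 11100011
1110xxxx -> Class D (224-239)
Class D (multicast), default mask N/A


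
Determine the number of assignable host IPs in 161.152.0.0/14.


Host bits = 32 - 14 = 18
Total addresses = 2^18 = 262144
Usable = total - 2 (network and broadcast)
Usable hosts: 262142


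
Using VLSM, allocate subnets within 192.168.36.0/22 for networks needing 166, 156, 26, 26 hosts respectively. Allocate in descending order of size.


166 hosts -> /24 (254 usable): 192.168.36.0/24
156 hosts -> /24 (254 usable): 192.168.37.0/24
26 hosts -> /27 (30 usable): 192.168.38.0/27
26 hosts -> /27 (30 usable): 192.168.38.32/27
Allocation: 192.168.36.0/24 (166 hosts, 254 usable); 192.168.37.0/24 (156 hosts, 254 usable); 192.168.38.0/27 (26 hosts, 30 usable); 192.168.38.32/27 (26 hosts, 30 usable)


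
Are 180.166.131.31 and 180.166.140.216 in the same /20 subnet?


Mask: 255.255.240.0
180.166.131.31 AND mask = 180.166.128.0
180.166.140.216 AND mask = 180.166.128.0
Yes, same subnet (180.166.128.0)


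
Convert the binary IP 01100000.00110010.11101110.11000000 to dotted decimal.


01100000 = 96
00110010 = 50
11101110 = 238
11000000 = 192
IP: 96.50.238.192


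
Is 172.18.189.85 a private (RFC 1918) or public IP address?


RFC 1918 private ranges:
  10.0.0.0/8 (10.0.0.0 - 10.255.255.255)
  172.16.0.0/12 (172.16.0.0 - 172.31.255.255)
  192.168.0.0/16 (192.168.0.0 - 192.168.255.255)
Private (in 172.16.0.0/12)


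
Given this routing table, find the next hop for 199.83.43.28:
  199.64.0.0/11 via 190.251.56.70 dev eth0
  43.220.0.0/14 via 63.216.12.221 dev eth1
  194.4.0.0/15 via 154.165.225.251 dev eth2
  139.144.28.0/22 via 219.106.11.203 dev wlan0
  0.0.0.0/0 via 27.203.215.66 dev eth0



Longest prefix match for 199.83.43.28:
  /11 199.64.0.0: MATCH
  /14 43.220.0.0: no
  /15 194.4.0.0: no
  /22 139.144.28.0: no
  /0 0.0.0.0: MATCH
Selected: next-hop 190.251.56.70 via eth0 (matched /11)


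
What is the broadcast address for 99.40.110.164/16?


Network: 99.40.0.0/16
Host bits = 16
Set all host bits to 1:
Broadcast: 99.40.255.255


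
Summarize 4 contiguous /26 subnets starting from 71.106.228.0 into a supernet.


Original prefix: /26
Number of subnets: 4 = 2^2
New prefix = 26 - 2 = 24
Supernet: 71.106.228.0/24


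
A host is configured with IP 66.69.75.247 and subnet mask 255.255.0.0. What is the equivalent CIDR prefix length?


Binary: 11111111.11111111.00000000.00000000
Count leading 1s
Prefix: /16


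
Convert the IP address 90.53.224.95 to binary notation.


90 = 01011010
53 = 00110101
224 = 11100000
95 = 01011111
Binary: 01011010.00110101.11100000.01011111


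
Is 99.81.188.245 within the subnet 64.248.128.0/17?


Subnet network: 64.248.128.0
Test IP AND mask: 99.81.128.0
No, 99.81.188.245 is not in 64.248.128.0/17


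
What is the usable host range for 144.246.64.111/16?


Network: 144.246.0.0
Broadcast: 144.246.255.255
First usable = network + 1
Last usable = broadcast - 1
Range: 144.246.0.1 to 144.246.255.254


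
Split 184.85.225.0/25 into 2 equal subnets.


New prefix = 25 + 1 = 26
Each subnet has 64 addresses
  184.85.225.0/26
  184.85.225.64/26
Subnets: 184.85.225.0/26, 184.85.225.64/26


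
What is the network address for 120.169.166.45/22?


IP:   01111000.10101001.10100110.00101101
Mask: 11111111.11111111.11111100.00000000
AND operation:
Net:  01111000.10101001.10100100.00000000
Network: 120.169.164.0/22


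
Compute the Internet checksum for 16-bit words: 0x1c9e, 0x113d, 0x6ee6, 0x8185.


Sum all words (with carry folding):
+ 0x1c9e = 0x1c9e
+ 0x113d = 0x2ddb
+ 0x6ee6 = 0x9cc1
+ 0x8185 = 0x1e47
One's complement: ~0x1e47
Checksum = 0xe1b8


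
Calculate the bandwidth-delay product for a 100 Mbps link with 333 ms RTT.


BDP = bandwidth * RTT
= 100 Mbps * 333 ms
= 100 * 1e6 * 333 / 1000 bits
= 33300000 bits
= 4162500 bytes
= 4064.9414 KB
BDP = 33300000 bits (4162500 bytes)


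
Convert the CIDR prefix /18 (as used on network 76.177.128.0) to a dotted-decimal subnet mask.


/18 means 18 network bits, 14 host bits
Binary: 11111111111111111100000000000000
Mask: 255.255.192.0


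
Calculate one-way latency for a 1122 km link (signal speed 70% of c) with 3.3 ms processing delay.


Speed = 0.7 * 3e5 km/s = 210000 km/s
Propagation delay = 1122 / 210000 = 0.0053 s = 5.3429 ms
Processing delay = 3.3 ms
Total one-way latency = 8.6429 ms


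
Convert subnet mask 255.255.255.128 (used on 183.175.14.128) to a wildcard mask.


Subnet mask: 255.255.255.128
Wildcard = 255.255.255.255 - subnet mask
255 - 255 = 0
255 - 255 = 0
255 - 255 = 0
255 - 128 = 127
Wildcard: 0.0.0.127


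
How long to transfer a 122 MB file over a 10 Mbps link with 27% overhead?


Effective throughput = 10 * (1 - 27/100) = 7.3 Mbps
File size in Mb = 122 * 8 = 976 Mb
Time = 976 / 7.3
Time = 133.6986 seconds


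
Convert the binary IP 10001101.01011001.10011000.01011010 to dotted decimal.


10001101 = 141
01011001 = 89
10011000 = 152
01011010 = 90
IP: 141.89.152.90


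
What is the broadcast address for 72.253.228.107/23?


Network: 72.253.228.0/23
Host bits = 9
Set all host bits to 1:
Broadcast: 72.253.229.255


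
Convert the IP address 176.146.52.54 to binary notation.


176 = 10110000
146 = 10010010
52 = 00110100
54 = 00110110
Binary: 10110000.10010010.00110100.00110110


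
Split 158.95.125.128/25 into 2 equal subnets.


New prefix = 25 + 1 = 26
Each subnet has 64 addresses
  158.95.125.128/26
  158.95.125.192/26
Subnets: 158.95.125.128/26, 158.95.125.192/26


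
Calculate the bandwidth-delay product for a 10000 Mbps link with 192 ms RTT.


BDP = bandwidth * RTT
= 10000 Mbps * 192 ms
= 10000 * 1e6 * 192 / 1000 bits
= 1920000000 bits
= 240000000 bytes
= 234375 KB
BDP = 1920000000 bits (240000000 bytes)


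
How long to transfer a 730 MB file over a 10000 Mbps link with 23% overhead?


Effective throughput = 10000 * (1 - 23/100) = 7700 Mbps
File size in Mb = 730 * 8 = 5840 Mb
Time = 5840 / 7700
Time = 0.7584 seconds


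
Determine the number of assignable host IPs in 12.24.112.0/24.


Host bits = 32 - 24 = 8
Total addresses = 2^8 = 256
Usable = total - 2 (network and broadcast)
Usable hosts: 254


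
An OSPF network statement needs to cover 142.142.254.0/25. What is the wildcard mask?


Subnet mask: 255.255.255.128
Wildcard = 255.255.255.255 - subnet mask
255 - 255 = 0
255 - 255 = 0
255 - 255 = 0
255 - 128 = 127
Wildcard: 0.0.0.127


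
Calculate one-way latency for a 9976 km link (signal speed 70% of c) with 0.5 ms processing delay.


Speed = 0.7 * 3e5 km/s = 210000 km/s
Propagation delay = 9976 / 210000 = 0.0475 s = 47.5048 ms
Processing delay = 0.5 ms
Total one-way latency = 48.0048 ms


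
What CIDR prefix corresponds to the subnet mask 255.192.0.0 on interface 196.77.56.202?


Binary: 11111111.11000000.00000000.00000000
Count leading 1s
Prefix: /10


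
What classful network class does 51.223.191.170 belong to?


First octet: 51
Binary: 00110011
0xxxxxxx -> Class A (1-126)
Class A, default mask 255.0.0.0 (/8)


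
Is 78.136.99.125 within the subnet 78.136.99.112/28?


Subnet network: 78.136.99.112
Test IP AND mask: 78.136.99.112
Yes, 78.136.99.125 is in 78.136.99.112/28


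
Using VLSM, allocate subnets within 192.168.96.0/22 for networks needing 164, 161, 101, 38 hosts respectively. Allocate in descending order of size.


164 hosts -> /24 (254 usable): 192.168.96.0/24
161 hosts -> /24 (254 usable): 192.168.97.0/24
101 hosts -> /25 (126 usable): 192.168.98.0/25
38 hosts -> /26 (62 usable): 192.168.98.128/26
Allocation: 192.168.96.0/24 (164 hosts, 254 usable); 192.168.97.0/24 (161 hosts, 254 usable); 192.168.98.0/25 (101 hosts, 126 usable); 192.168.98.128/26 (38 hosts, 62 usable)


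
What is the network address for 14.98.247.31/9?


IP:   00001110.01100010.11110111.00011111
Mask: 11111111.10000000.00000000.00000000
AND operation:
Net:  00001110.00000000.00000000.00000000
Network: 14.0.0.0/9


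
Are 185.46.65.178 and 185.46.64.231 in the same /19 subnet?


Mask: 255.255.224.0
185.46.65.178 AND mask = 185.46.64.0
185.46.64.231 AND mask = 185.46.64.0
Yes, same subnet (185.46.64.0)


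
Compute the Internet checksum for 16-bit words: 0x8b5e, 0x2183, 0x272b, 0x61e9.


Sum all words (with carry folding):
+ 0x8b5e = 0x8b5e
+ 0x2183 = 0xace1
+ 0x272b = 0xd40c
+ 0x61e9 = 0x35f6
One's complement: ~0x35f6
Checksum = 0xca09


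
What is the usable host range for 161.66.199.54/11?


Network: 161.64.0.0
Broadcast: 161.95.255.255
First usable = network + 1
Last usable = broadcast - 1
Range: 161.64.0.1 to 161.95.255.254


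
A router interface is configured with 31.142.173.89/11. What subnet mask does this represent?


/11 means 11 network bits, 21 host bits
Binary: 11111111111000000000000000000000
Mask: 255.224.0.0


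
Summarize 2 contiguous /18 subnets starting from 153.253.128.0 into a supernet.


Original prefix: /18
Number of subnets: 2 = 2^1
New prefix = 18 - 1 = 17
Supernet: 153.253.128.0/17


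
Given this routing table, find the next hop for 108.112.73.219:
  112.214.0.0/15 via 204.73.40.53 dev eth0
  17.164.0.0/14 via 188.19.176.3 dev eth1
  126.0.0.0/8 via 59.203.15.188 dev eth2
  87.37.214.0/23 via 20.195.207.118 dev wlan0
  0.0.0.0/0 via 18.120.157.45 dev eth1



Longest prefix match for 108.112.73.219:
  /15 112.214.0.0: no
  /14 17.164.0.0: no
  /8 126.0.0.0: no
  /23 87.37.214.0: no
  /0 0.0.0.0: MATCH
Selected: next-hop 18.120.157.45 via eth1 (matched /0)


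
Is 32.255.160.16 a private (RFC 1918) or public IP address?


RFC 1918 private ranges:
  10.0.0.0/8 (10.0.0.0 - 10.255.255.255)
  172.16.0.0/12 (172.16.0.0 - 172.31.255.255)
  192.168.0.0/16 (192.168.0.0 - 192.168.255.255)
Public (not in any RFC 1918 range)


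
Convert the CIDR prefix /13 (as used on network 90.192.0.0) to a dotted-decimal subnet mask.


/13 means 13 network bits, 19 host bits
Binary: 11111111111110000000000000000000
Mask: 255.248.0.0


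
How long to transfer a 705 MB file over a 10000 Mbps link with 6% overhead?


Effective throughput = 10000 * (1 - 6/100) = 9400 Mbps
File size in Mb = 705 * 8 = 5640 Mb
Time = 5640 / 9400
Time = 0.6 seconds


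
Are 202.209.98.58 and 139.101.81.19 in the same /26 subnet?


Mask: 255.255.255.192
202.209.98.58 AND mask = 202.209.98.0
139.101.81.19 AND mask = 139.101.81.0
No, different subnets (202.209.98.0 vs 139.101.81.0)


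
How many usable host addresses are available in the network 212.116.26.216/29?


Host bits = 32 - 29 = 3
Total addresses = 2^3 = 8
Usable = total - 2 (network and broadcast)
Usable hosts: 6


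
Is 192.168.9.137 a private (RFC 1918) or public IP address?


RFC 1918 private ranges:
  10.0.0.0/8 (10.0.0.0 - 10.255.255.255)
  172.16.0.0/12 (172.16.0.0 - 172.31.255.255)
  192.168.0.0/16 (192.168.0.0 - 192.168.255.255)
Private (in 192.168.0.0/16)


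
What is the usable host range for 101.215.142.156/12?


Network: 101.208.0.0
Broadcast: 101.223.255.255
First usable = network + 1
Last usable = broadcast - 1
Range: 101.208.0.1 to 101.223.255.254


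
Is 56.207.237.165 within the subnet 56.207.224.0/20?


Subnet network: 56.207.224.0
Test IP AND mask: 56.207.224.0
Yes, 56.207.237.165 is in 56.207.224.0/20


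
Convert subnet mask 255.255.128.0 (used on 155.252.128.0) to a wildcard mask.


Subnet mask: 255.255.128.0
Wildcard = 255.255.255.255 - subnet mask
255 - 255 = 0
255 - 255 = 0
255 - 128 = 127
255 - 0 = 255
Wildcard: 0.0.127.255


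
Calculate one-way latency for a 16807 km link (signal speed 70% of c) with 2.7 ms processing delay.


Speed = 0.7 * 3e5 km/s = 210000 km/s
Propagation delay = 16807 / 210000 = 0.08 s = 80.0333 ms
Processing delay = 2.7 ms
Total one-way latency = 82.7333 ms


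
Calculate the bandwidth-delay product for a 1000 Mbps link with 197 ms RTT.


BDP = bandwidth * RTT
= 1000 Mbps * 197 ms
= 1000 * 1e6 * 197 / 1000 bits
= 197000000 bits
= 24625000 bytes
= 24047.8516 KB
BDP = 197000000 bits (24625000 bytes)


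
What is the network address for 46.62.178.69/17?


IP:   00101110.00111110.10110010.01000101
Mask: 11111111.11111111.10000000.00000000
AND operation:
Net:  00101110.00111110.10000000.00000000
Network: 46.62.128.0/17


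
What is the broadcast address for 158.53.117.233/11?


Network: 158.32.0.0/11
Host bits = 21
Set all host bits to 1:
Broadcast: 158.63.255.255


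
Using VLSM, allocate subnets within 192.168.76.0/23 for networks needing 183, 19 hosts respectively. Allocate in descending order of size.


183 hosts -> /24 (254 usable): 192.168.76.0/24
19 hosts -> /27 (30 usable): 192.168.77.0/27
Allocation: 192.168.76.0/24 (183 hosts, 254 usable); 192.168.77.0/27 (19 hosts, 30 usable)


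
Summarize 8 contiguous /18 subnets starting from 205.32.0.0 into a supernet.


Original prefix: /18
Number of subnets: 8 = 2^3
New prefix = 18 - 3 = 15
Supernet: 205.32.0.0/15


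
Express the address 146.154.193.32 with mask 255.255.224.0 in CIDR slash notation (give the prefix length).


Binary: 11111111.11111111.11100000.00000000
Count leading 1s
Prefix: /19


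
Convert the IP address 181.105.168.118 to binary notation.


181 = 10110101
105 = 01101001
168 = 10101000
118 = 01110110
Binary: 10110101.01101001.10101000.01110110


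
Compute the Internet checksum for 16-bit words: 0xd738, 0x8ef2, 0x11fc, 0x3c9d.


Sum all words (with carry folding):
+ 0xd738 = 0xd738
+ 0x8ef2 = 0x662b
+ 0x11fc = 0x7827
+ 0x3c9d = 0xb4c4
One's complement: ~0xb4c4
Checksum = 0x4b3b


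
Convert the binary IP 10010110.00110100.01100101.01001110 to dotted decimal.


10010110 = 150
00110100 = 52
01100101 = 101
01001110 = 78
IP: 150.52.101.78


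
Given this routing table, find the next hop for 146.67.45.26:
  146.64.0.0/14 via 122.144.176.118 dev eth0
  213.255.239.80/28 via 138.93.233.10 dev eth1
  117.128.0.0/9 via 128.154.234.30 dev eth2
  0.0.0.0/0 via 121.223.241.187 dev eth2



Longest prefix match for 146.67.45.26:
  /14 146.64.0.0: MATCH
  /28 213.255.239.80: no
  /9 117.128.0.0: no
  /0 0.0.0.0: MATCH
Selected: next-hop 122.144.176.118 via eth0 (matched /14)


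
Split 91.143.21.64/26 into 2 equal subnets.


New prefix = 26 + 1 = 27
Each subnet has 32 addresses
  91.143.21.64/27
  91.143.21.96/27
Subnets: 91.143.21.64/27, 91.143.21.96/27


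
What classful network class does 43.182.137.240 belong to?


First octet: 43
Binary: 00101011
0xxxxxxx -> Class A (1-126)
Class A, default mask 255.0.0.0 (/8)


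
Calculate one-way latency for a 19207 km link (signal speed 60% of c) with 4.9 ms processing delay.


Speed = 0.6 * 3e5 km/s = 180000 km/s
Propagation delay = 19207 / 180000 = 0.1067 s = 106.7056 ms
Processing delay = 4.9 ms
Total one-way latency = 111.6056 ms


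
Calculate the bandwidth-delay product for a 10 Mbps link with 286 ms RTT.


BDP = bandwidth * RTT
= 10 Mbps * 286 ms
= 10 * 1e6 * 286 / 1000 bits
= 2860000 bits
= 357500 bytes
= 349.1211 KB
BDP = 2860000 bits (357500 bytes)


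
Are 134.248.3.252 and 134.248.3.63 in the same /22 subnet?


Mask: 255.255.252.0
134.248.3.252 AND mask = 134.248.0.0
134.248.3.63 AND mask = 134.248.0.0
Yes, same subnet (134.248.0.0)


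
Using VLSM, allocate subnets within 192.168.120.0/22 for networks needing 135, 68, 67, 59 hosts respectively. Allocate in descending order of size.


135 hosts -> /24 (254 usable): 192.168.120.0/24
68 hosts -> /25 (126 usable): 192.168.121.0/25
67 hosts -> /25 (126 usable): 192.168.121.128/25
59 hosts -> /26 (62 usable): 192.168.122.0/26
Allocation: 192.168.120.0/24 (135 hosts, 254 usable); 192.168.121.0/25 (68 hosts, 126 usable); 192.168.121.128/25 (67 hosts, 126 usable); 192.168.122.0/26 (59 hosts, 62 usable)


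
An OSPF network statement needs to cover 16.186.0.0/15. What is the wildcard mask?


Subnet mask: 255.254.0.0
Wildcard = 255.255.255.255 - subnet mask
255 - 255 = 0
255 - 254 = 1
255 - 0 = 255
255 - 0 = 255
Wildcard: 0.1.255.255


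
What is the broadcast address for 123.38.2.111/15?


Network: 123.38.0.0/15
Host bits = 17
Set all host bits to 1:
Broadcast: 123.39.255.255


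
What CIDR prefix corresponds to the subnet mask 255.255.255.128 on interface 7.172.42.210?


Binary: 11111111.11111111.11111111.10000000
Count leading 1s
Prefix: /25


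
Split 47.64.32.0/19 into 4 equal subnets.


New prefix = 19 + 2 = 21
Each subnet has 2048 addresses
  47.64.32.0/21
  47.64.40.0/21
  47.64.48.0/21
  47.64.56.0/21
Subnets: 47.64.32.0/21, 47.64.40.0/21, 47.64.48.0/21, 47.64.56.0/21


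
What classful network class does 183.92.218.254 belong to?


First octet: 183
Binary: 10110111
10xxxxxx -> Class B (128-191)
Class B, default mask 255.255.0.0 (/16)


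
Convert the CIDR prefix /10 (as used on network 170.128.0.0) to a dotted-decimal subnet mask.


/10 means 10 network bits, 22 host bits
Binary: 11111111110000000000000000000000
Mask: 255.192.0.0


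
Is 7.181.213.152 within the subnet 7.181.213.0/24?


Subnet network: 7.181.213.0
Test IP AND mask: 7.181.213.0
Yes, 7.181.213.152 is in 7.181.213.0/24


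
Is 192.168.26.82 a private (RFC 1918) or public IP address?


RFC 1918 private ranges:
  10.0.0.0/8 (10.0.0.0 - 10.255.255.255)
  172.16.0.0/12 (172.16.0.0 - 172.31.255.255)
  192.168.0.0/16 (192.168.0.0 - 192.168.255.255)
Private (in 192.168.0.0/16)


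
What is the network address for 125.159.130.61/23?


IP:   01111101.10011111.10000010.00111101
Mask: 11111111.11111111.11111110.00000000
AND operation:
Net:  01111101.10011111.10000010.00000000
Network: 125.159.130.0/23


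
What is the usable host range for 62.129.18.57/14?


Network: 62.128.0.0
Broadcast: 62.131.255.255
First usable = network + 1
Last usable = broadcast - 1
Range: 62.128.0.1 to 62.131.255.254


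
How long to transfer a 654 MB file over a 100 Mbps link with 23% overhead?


Effective throughput = 100 * (1 - 23/100) = 77 Mbps
File size in Mb = 654 * 8 = 5232 Mb
Time = 5232 / 77
Time = 67.9481 seconds


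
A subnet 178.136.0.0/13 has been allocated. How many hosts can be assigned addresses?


Host bits = 32 - 13 = 19
Total addresses = 2^19 = 524288
Usable = total - 2 (network and broadcast)
Usable hosts: 524286


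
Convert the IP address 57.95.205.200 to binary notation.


57 = 00111001
95 = 01011111
205 = 11001101
200 = 11001000
Binary: 00111001.01011111.11001101.11001000


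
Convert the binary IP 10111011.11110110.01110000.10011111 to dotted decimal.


10111011 = 187
11110110 = 246
01110000 = 112
10011111 = 159
IP: 187.246.112.159


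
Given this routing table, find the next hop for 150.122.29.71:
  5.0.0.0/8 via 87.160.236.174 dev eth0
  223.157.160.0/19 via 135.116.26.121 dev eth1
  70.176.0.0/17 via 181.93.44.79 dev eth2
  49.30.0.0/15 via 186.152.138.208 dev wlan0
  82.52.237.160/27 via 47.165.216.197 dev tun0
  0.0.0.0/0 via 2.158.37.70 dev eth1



Longest prefix match for 150.122.29.71:
  /8 5.0.0.0: no
  /19 223.157.160.0: no
  /17 70.176.0.0: no
  /15 49.30.0.0: no
  /27 82.52.237.160: no
  /0 0.0.0.0: MATCH
Selected: next-hop 2.158.37.70 via eth1 (matched /0)


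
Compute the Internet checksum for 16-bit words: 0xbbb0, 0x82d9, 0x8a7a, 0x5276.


Sum all words (with carry folding):
+ 0xbbb0 = 0xbbb0
+ 0x82d9 = 0x3e8a
+ 0x8a7a = 0xc904
+ 0x5276 = 0x1b7b
One's complement: ~0x1b7b
Checksum = 0xe484


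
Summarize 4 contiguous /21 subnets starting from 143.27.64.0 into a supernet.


Original prefix: /21
Number of subnets: 4 = 2^2
New prefix = 21 - 2 = 19
Supernet: 143.27.64.0/19


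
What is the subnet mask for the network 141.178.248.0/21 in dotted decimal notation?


/21 means 21 network bits, 11 host bits
Binary: 11111111111111111111100000000000
Mask: 255.255.248.0


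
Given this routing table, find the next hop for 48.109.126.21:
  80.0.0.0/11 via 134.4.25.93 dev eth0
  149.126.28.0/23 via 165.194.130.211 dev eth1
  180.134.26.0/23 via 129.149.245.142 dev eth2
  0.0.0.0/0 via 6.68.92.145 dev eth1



Longest prefix match for 48.109.126.21:
  /11 80.0.0.0: no
  /23 149.126.28.0: no
  /23 180.134.26.0: no
  /0 0.0.0.0: MATCH
Selected: next-hop 6.68.92.145 via eth1 (matched /0)
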